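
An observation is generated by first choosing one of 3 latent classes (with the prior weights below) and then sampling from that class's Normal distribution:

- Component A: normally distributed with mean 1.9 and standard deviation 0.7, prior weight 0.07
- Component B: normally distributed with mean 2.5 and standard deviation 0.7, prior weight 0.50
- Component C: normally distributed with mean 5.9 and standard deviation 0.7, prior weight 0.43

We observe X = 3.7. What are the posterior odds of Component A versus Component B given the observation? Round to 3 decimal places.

0.022

The posterior odds equal the prior odds times the likelihood ratio: (w_i/w_j)·(f_i(x)/f_j(x)).
Normal densities:
  L_A = (1/(0.7·√(2π)))·exp(−(3.7−1.9)²/(2·0.7²)) = 0.569918·exp(-3.30612) = 0.0208921
  L_B = (1/(0.7·√(2π)))·exp(−(3.7−2.5)²/(2·0.7²)) = 0.569918·exp(-1.46939) = 0.131119
  L_C = (1/(0.7·√(2π)))·exp(−(3.7−5.9)²/(2·0.7²)) = 0.569918·exp(-4.93878) = 0.00408253
0.00146244 / 0.0655594 ≈ 0.022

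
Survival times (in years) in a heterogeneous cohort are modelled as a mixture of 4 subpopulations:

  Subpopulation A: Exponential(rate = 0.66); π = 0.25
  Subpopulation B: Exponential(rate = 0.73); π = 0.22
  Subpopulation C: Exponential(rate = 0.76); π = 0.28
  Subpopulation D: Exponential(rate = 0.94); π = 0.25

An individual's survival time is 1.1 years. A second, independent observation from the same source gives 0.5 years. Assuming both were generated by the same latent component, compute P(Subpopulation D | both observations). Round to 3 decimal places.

0.286

P(component k | x) = P(Z=k)·f_k(x) / marginal(x), where marginal(x) = Σ_j P(Z=j)·f_j(x).
Since both observations come from the same component, the likelihood for component k is f_k(x₁)·f_k(x₂).
  L_A = [0.66·e^(−0.66·1.1) = 0.66·e^(−0.7260) = 0.319335] × [0.47449] = 0.151521
  L_B = [0.73·e^(−0.73·1.1) = 0.73·e^(−0.8030) = 0.327028] × [0.506764] = 0.165726
  L_C = [0.76·e^(−0.76·1.1) = 0.76·e^(−0.8360) = 0.329415] × [0.519735] = 0.171208
  L_D = [0.94·e^(−0.94·1.1) = 0.94·e^(−1.0340) = 0.334247] × [0.587502] = 0.196371
Prior × likelihood for each component:
  P(Z=A)·L_A = 0.25 × 0.151521 = 0.0378803
  P(Z=B)·L_B = 0.22 × 0.165726 = 0.0364596
  P(Z=C)·L_C = 0.28 × 0.171208 = 0.0479384
  P(Z=D)·L_D = 0.25 × 0.196371 = 0.0490927
Sum: 0.0378803 + 0.0364596 + 0.0479384 + 0.0490927 = 0.171371
Responsibility of Subpopulation D: 0.0490927 / 0.171371 ≈ 0.286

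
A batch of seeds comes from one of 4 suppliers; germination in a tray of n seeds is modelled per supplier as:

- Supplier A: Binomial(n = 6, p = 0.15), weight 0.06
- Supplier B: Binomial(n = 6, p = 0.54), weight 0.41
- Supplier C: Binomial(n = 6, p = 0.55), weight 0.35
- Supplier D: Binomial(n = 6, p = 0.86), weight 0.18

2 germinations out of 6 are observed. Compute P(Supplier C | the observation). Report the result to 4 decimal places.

The responsibility of component k is P(Z=k) f_k(x) divided by Σ_j P(Z=j) f_j(x).
Binomial probabilities:
  f_A = C(6,2)·0.15^2·0.85^4 = 15·0.0225·0.522006 = 0.176177
  f_B = C(6,2)·0.54^2·0.46^4 = 15·0.2916·0.0447746 = 0.195844
  f_C = C(6,2)·0.55^2·0.45^4 = 15·0.3025·0.0410062 = 0.186066
  f_D = C(6,2)·0.86^2·0.14^4 = 15·0.7396·0.00038416 = 0.00426187
Prior × likelihood for each component:
  P(Z=A)·f_A = 0.06 × 0.176177 = 0.0105706
  P(Z=B)·f_B = 0.41 × 0.195844 = 0.080296
  P(Z=C)·f_C = 0.35 × 0.186066 = 0.0651231
  P(Z=D)·f_D = 0.18 × 0.00426187 = 0.000767137
Marginal: 0.0105706 + 0.080296 + 0.0651231 + 0.000767137 = 0.156757
P(Supplier C | 2 germinations out of 6) ≈ 0.4154

0.4154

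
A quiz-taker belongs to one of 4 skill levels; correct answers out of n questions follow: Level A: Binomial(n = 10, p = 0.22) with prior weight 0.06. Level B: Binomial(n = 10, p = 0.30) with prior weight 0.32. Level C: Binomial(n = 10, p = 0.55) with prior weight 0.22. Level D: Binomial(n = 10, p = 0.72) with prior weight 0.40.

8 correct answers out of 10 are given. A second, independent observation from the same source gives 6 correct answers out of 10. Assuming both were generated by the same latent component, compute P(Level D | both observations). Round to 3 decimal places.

0.820

The responsibility of component k is π_k f_k(x) divided by Σ_j π_j f_j(x).
Since both observations come from the same component, the likelihood for component k is f_k(x₁)·f_k(x₂).
  L_A = [0.000150239] × [0.0088132] = 1.32409e-06
  L_B = [0.0014467] × [0.0367569] = 5.31762e-05
  L_C = [0.0763026] × [0.238367] = 0.018188
  L_D = [0.254794] × [0.179823] = 0.0458179
Prior × likelihood for each component:
  π_A·L_A = 0.06 × 1.32409e-06 = 7.94453e-08
  π_B·L_B = 0.32 × 5.31762e-05 = 1.70164e-05
  π_C·L_C = 0.22 × 0.018188 = 0.00400136
  π_D·L_D = 0.40 × 0.0458179 = 0.0183272
Denominator: 7.94453e-08 + 1.70164e-05 + 0.00400136 + 0.0183272 = 0.0223456
P(Level D | data) = 0.0183272 / 0.0223456 ≈ 0.820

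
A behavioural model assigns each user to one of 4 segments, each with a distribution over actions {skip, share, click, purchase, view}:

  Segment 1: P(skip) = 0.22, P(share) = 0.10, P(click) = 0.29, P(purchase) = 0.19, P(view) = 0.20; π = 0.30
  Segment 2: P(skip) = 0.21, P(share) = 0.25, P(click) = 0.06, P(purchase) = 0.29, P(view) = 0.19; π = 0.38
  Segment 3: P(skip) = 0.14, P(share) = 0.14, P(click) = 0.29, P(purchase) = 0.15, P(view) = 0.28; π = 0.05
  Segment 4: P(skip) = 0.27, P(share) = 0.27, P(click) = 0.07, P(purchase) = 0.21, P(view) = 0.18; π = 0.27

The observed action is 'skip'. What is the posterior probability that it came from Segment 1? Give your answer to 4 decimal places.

0.2924

Apply Bayes' rule: the posterior for each component is proportional to its prior times its likelihood at x.
Categorical probabilities:
  f_1 = P(skip | comp) = 0.22
  f_2 = P(skip | comp) = 0.21
  f_3 = P(skip | comp) = 0.14
  f_4 = P(skip | comp) = 0.27
Unnormalised posteriors:
  π_1·f_1 = 0.30 × 0.22 = 0.066
  π_2·f_2 = 0.38 × 0.21 = 0.0798
  π_3·f_3 = 0.05 × 0.14 = 0.007
  π_4·f_4 = 0.27 × 0.27 = 0.0729
Denominator: 0.066 + 0.0798 + 0.007 + 0.0729 = 0.2257
P(Segment 1 | data) ≈ 0.2924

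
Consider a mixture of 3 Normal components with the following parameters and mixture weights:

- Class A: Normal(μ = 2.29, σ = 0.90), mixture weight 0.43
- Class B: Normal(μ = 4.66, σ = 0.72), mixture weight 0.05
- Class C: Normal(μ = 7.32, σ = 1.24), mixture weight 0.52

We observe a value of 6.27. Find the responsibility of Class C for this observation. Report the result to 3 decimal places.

0.981

By Bayes' theorem, P(k | x) = π_k f_k(x) / Σ_j π_j f_j(x).
Evaluate each component's likelihood at the observed value:
  L_A = 2.51261e-05
  L_B = 0.0454778
  L_C = 0.224796
Unnormalised posteriors:
  π_A·L_A = 0.43 × 2.51261e-05 = 1.08042e-05
  π_B·L_B = 0.05 × 0.0454778 = 0.00227389
  π_C·L_C = 0.52 × 0.224796 = 0.116894
Evidence: 1.08042e-05 + 0.00227389 + 0.116894 = 0.119178
So the posterior for Class C is 0.116894 / 0.119178 ≈ 0.981.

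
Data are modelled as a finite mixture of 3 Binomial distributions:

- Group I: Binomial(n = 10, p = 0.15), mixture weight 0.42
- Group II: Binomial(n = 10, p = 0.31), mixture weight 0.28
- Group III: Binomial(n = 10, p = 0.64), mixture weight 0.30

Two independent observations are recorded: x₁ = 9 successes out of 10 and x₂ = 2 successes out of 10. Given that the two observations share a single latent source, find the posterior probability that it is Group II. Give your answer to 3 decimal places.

The responsibility of component k is P(Z=k) f_k(x) divided by Σ_j P(Z=j) f_j(x).
Since both observations come from the same component, the likelihood for component k is f_k(x₁)·f_k(x₂).
  p_I = [C(10,9)·0.15^9·0.85^1 = 10·3.84434e-08·0.85 = 3.26769e-07] × [0.275897] = 9.01544e-08
  p_II = [C(10,9)·0.31^9·0.69^1 = 10·2.64396e-05·0.69 = 0.000182433] × [0.222192] = 4.05353e-05
  p_III = [C(10,9)·0.64^9·0.36^1 = 10·0.0180144·0.36 = 0.0648518] × [0.00519987] = 0.000337221
Weight by the priors:
  P(Z=I)·p_I = 0.42 × 9.01544e-08 = 3.78648e-08
  P(Z=II)·p_II = 0.28 × 4.05353e-05 = 1.13499e-05
  P(Z=III)·p_III = 0.30 × 0.000337221 = 0.000101166
Sum: 3.78648e-08 + 1.13499e-05 + 0.000101166 = 0.000112554
Responsibility of Group II: 1.13499e-05 / 0.000112554 ≈ 0.101

0.101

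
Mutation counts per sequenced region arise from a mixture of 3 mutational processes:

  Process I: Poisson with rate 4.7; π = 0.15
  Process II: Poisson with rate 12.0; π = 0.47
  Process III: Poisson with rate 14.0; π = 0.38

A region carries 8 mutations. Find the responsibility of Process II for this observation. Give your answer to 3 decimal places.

0.611

By Bayes' theorem, P(k | x) = w_k f_k(x) / Σ_j w_j f_j(x).
Poisson probabilities:
  L_I = e^(−4.7)·4.7^8/8! = 0.0537129
  L_II = e^(−12.0)·12.0^8/8! = 0.0655233
  L_III = e^(−14.0)·14.0^8/8! = 0.0304355
Weight by the priors:
  w_I·L_I = 0.15 × 0.0537129 = 0.00805693
  w_II·L_II = 0.47 × 0.0655233 = 0.0307959
  w_III·L_III = 0.38 × 0.0304355 = 0.0115655
Denominator: 0.00805693 + 0.0307959 + 0.0115655 = 0.0504184
P(Process II | x) = 0.0307959 / 0.0504184 ≈ 0.611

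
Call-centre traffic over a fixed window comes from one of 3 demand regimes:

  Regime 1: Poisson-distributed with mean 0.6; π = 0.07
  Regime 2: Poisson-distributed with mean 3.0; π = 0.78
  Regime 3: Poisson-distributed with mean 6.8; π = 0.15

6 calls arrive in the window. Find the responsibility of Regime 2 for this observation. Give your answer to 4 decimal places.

By Bayes' theorem, P(k | x) = P(Z=k) f_k(x) / Σ_j P(Z=j) f_j(x).
Evaluate each component's likelihood at the observed value:
  f_1 = 3.5563e-05
  f_2 = 0.0504094
  f_3 = 0.152939
Prior × likelihood for each component:
  P(Z=1)·f_1 = 0.07 × 3.5563e-05 = 2.48941e-06
  P(Z=2)·f_2 = 0.78 × 0.0504094 = 0.0393193
  P(Z=3)·f_3 = 0.15 × 0.152939 = 0.0229409
Evidence: 2.48941e-06 + 0.0393193 + 0.0229409 = 0.0622627
Responsibility of Regime 2: 0.0393193 / 0.0622627 ≈ 0.6315

0.6315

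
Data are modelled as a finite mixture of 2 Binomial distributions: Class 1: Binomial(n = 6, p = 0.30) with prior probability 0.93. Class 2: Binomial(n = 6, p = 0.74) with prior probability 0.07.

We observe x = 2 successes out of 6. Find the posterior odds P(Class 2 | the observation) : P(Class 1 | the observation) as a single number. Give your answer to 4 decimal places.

0.0087

Since P(k|x) ∝ π_k f_k(x), the posterior odds are π_i f_i(x) / (π_j f_j(x)).
Evaluate each component's likelihood at the observed value:
  L_1 = C(6,2)·0.30^2·0.70^4 = 15·0.09·0.2401 = 0.324135
  L_2 = C(6,2)·0.74^2·0.26^4 = 15·0.5476·0.00456976 = 0.037536
0.00262752 / 0.301446 ≈ 0.0087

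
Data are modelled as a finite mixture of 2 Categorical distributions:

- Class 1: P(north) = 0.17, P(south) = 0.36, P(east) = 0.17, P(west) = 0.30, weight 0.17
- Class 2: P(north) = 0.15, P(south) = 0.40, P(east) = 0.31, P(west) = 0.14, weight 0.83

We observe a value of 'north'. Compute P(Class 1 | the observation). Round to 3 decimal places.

0.188

P(component k | x) = π_k·f_k(x) / marginal(x), where marginal(x) = Σ_j π_j·f_j(x).
Evaluate each component's likelihood at the observed value:
  p_1 = 0.17
  p_2 = 0.15
Prior × likelihood for each component:
  π_1·p_1 = 0.17 × 0.17 = 0.0289
  π_2·p_2 = 0.83 × 0.15 = 0.1245
Evidence: 0.0289 + 0.1245 = 0.1534
Responsibility of Class 1: 0.0289 / 0.1534 ≈ 0.188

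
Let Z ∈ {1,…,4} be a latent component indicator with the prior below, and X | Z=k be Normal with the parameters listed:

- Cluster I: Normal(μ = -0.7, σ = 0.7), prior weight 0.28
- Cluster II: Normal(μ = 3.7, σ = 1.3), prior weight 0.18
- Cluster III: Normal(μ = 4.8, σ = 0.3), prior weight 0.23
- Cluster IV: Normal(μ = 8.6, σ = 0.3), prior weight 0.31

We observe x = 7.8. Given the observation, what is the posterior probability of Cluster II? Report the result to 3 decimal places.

0.031

Posterior ∝ prior × likelihood, so P(k | x) ∝ π_k f_k(x); normalise over all components.
Component likelihoods at x = 7.8:
  p_I = 5.46604e-33
  p_II = 0.00212353
  p_III = 2.56487e-22
  p_IV = 0.0379866
Weight by the priors:
  π_I·p_I = 0.28 × 5.46604e-33 = 1.53049e-33
  π_II·p_II = 0.18 × 0.00212353 = 0.000382235
  π_III·p_III = 0.23 × 2.56487e-22 = 5.89919e-23
  π_IV·p_IV = 0.31 × 0.0379866 = 0.0117759
Sum: 1.53049e-33 + 0.000382235 + 5.89919e-23 + 0.0117759 = 0.0121581
Responsibility of Cluster II: 0.000382235 / 0.0121581 ≈ 0.031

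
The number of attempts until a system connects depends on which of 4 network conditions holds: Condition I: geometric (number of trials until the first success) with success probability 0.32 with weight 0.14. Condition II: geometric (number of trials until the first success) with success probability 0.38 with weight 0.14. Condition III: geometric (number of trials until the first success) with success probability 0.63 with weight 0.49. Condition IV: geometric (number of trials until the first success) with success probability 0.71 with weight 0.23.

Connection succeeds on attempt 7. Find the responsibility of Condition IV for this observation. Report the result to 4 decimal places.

0.0116

By Bayes' theorem, P(k | x) = π_k f_k(x) / Σ_j π_j f_j(x).
Component likelihoods at x = 7:
  p_I = 0.32·(1−0.32)^6 = 0.32·0.0988675 = 0.0316376
  p_II = 0.38·(1−0.38)^6 = 0.38·0.0568002 = 0.0215841
  p_III = 0.63·(1−0.63)^6 = 0.63·0.00256573 = 0.00161641
  p_IV = 0.71·(1−0.71)^6 = 0.71·0.000594823 = 0.000422325
Unnormalised posteriors:
  π_I·p_I = 0.14 × 0.0316376 = 0.00442926
  π_II·p_II = 0.14 × 0.0215841 = 0.00302177
  π_III·p_III = 0.49 × 0.00161641 = 0.00079204
  π_IV·p_IV = 0.23 × 0.000422325 = 9.71346e-05
Sum: 0.00442926 + 0.00302177 + 0.00079204 + 9.71346e-05 = 0.00834021
So the posterior for Condition IV is 9.71346e-05 / 0.00834021 ≈ 0.0116.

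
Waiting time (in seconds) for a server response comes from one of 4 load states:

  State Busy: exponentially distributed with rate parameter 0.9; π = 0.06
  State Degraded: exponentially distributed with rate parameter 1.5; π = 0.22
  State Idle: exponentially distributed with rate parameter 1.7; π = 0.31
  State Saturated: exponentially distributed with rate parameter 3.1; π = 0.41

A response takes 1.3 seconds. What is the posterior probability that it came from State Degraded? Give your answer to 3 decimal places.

P(component k | x) = π_k·f_k(x) / marginal(x), where marginal(x) = Σ_j π_j·f_j(x).
Exponential densities:
  L_Busy = 0.9·e^(−0.9·1.3) = 0.9·e^(−1.1700) = 0.27933
  L_Degraded = 1.5·e^(−1.5·1.3) = 1.5·e^(−1.9500) = 0.213411
  L_Idle = 1.7·e^(−1.7·1.3) = 1.7·e^(−2.2100) = 0.186491
  L_Saturated = 3.1·e^(−3.1·1.3) = 3.1·e^(−4.0300) = 0.0551004
Prior × likelihood for each component:
  π_Busy·L_Busy = 0.06 × 0.27933 = 0.0167598
  π_Degraded·L_Degraded = 0.22 × 0.213411 = 0.0469504
  π_Idle·L_Idle = 0.31 × 0.186491 = 0.0578122
  π_Saturated·L_Saturated = 0.41 × 0.0551004 = 0.0225912
Normaliser: 0.0167598 + 0.0469504 + 0.0578122 + 0.0225912 = 0.144114
P(State Degraded | the observation) ≈ 0.326

0.326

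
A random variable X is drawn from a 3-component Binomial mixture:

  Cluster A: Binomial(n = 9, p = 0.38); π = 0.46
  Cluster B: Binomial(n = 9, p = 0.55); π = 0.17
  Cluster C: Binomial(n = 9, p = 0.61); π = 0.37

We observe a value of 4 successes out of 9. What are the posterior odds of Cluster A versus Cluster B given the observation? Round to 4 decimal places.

3.0612

Since P(k|x) ∝ π_k f_k(x), the posterior odds are π_i f_i(x) / (π_j f_j(x)).
Evaluate each component's likelihood at the observed value:
  p_A = C(9,4)·0.38^4·0.62^5 = 126·0.0208514·0.0916133 = 0.240693
  p_B = C(9,4)·0.55^4·0.45^5 = 126·0.0915063·0.0184528 = 0.212757
  p_C = C(9,4)·0.61^4·0.39^5 = 126·0.138458·0.00902242 = 0.157403
Posterior odds = (π_A·p_A) / (π_B·p_B) = (0.46·0.240693) / (0.17·0.212757) = 0.110719 / 0.0361687 ≈ 3.0612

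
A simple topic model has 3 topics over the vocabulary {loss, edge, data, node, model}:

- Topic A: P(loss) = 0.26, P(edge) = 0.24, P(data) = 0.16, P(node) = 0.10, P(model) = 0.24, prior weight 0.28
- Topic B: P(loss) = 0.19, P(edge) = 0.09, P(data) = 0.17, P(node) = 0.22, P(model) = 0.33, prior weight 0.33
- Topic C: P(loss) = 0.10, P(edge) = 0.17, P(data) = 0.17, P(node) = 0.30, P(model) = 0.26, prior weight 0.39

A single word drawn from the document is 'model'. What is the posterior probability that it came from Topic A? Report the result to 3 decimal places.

Posterior ∝ prior × likelihood, so P(k | x) ∝ π_k f_k(x); normalise over all components.
Categorical probabilities:
  p_A = 0.24
  p_B = 0.33
  p_C = 0.26
Multiply by the mixture weights:
  π_A·p_A = 0.28 × 0.24 = 0.0672
  π_B·p_B = 0.33 × 0.33 = 0.1089
  π_C·p_C = 0.39 × 0.26 = 0.1014
Marginal: 0.0672 + 0.1089 + 0.1014 = 0.2775
Responsibility of Topic A: 0.0672 / 0.2775 ≈ 0.242

0.242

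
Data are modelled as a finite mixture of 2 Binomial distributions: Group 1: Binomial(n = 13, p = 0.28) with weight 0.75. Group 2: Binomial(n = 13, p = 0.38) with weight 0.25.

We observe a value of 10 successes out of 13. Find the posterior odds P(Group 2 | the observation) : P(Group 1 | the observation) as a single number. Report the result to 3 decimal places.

Posterior odds = (π_i f_i(x)) / (π_j f_j(x)); the normalising sum cancels.
Evaluate each component's likelihood at the observed value:
  L_1 = C(13,10)·0.28^10·0.72^3 = 286·2.96197e-06·0.373248 = 0.000316187
  L_2 = C(13,10)·0.38^10·0.62^3 = 286·6.27821e-05·0.238328 = 0.00427934
Odds = (0.25/0.75) × (0.00427934/0.000316187) = 0.333333 × 13.5342 ≈ 4.511

4.511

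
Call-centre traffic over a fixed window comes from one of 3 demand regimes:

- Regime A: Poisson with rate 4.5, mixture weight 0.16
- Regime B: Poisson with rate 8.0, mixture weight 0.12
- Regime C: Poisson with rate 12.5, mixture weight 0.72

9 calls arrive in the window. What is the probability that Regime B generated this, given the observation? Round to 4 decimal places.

Apply Bayes' rule: the posterior for each component is proportional to its prior times its likelihood at x.
Component likelihoods at x = 9 calls:
  f_A = 0.0231646
  f_B = 0.124077
  f_C = 0.0765149
Multiply by the mixture weights:
  w_A·f_A = 0.16 × 0.0231646 = 0.00370633
  w_B·f_B = 0.12 × 0.124077 = 0.0148892
  w_C·f_C = 0.72 × 0.0765149 = 0.0550907
Evidence: 0.00370633 + 0.0148892 + 0.0550907 = 0.0736863
Responsibility of Regime B: 0.0148892 / 0.0736863 ≈ 0.2021

0.2021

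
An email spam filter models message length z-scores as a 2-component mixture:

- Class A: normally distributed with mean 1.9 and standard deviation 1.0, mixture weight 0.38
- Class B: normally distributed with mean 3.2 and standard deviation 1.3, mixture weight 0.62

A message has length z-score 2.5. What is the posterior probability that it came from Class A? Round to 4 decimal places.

0.4348

By Bayes' theorem, P(k | x) = π_k f_k(x) / Σ_j π_j f_j(x).
Evaluate each component's likelihood at the observed value:
  p_A = 0.333225
  p_B = 0.265465
Multiply by the mixture weights:
  π_A·p_A = 0.38 × 0.333225 = 0.126625
  π_B·p_B = 0.62 × 0.265465 = 0.164588
Marginal: 0.126625 + 0.164588 = 0.291213
P(Class A | data) = 0.126625 / 0.291213 ≈ 0.4348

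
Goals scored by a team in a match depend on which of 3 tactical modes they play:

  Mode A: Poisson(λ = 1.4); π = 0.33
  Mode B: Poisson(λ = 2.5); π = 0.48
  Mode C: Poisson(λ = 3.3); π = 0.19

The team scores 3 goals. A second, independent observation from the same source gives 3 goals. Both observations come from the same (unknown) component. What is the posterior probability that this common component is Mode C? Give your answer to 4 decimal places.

0.2619

Apply Bayes' rule: the posterior for each component is proportional to its prior times its likelihood at x.
Since both observations come from the same component, the likelihood for component k is f_k(x₁)·f_k(x₂).
  f_A = [e^(−1.4)·1.4^3/3! = 0.112777] × [0.112777] = 0.0127187
  f_B = [e^(−2.5)·2.5^3/3! = 0.213763] × [0.213763] = 0.0456946
  f_C = [e^(−3.3)·3.3^3/3! = 0.220912] × [0.220912] = 0.048802
Weight by the priors:
  π_A·f_A = 0.33 × 0.0127187 = 0.00419716
  π_B·f_B = 0.48 × 0.0456946 = 0.0219334
  π_C·f_C = 0.19 × 0.048802 = 0.00927238
Marginal: 0.00419716 + 0.0219334 + 0.00927238 = 0.035403
Responsibility of Mode C: 0.00927238 / 0.035403 ≈ 0.2619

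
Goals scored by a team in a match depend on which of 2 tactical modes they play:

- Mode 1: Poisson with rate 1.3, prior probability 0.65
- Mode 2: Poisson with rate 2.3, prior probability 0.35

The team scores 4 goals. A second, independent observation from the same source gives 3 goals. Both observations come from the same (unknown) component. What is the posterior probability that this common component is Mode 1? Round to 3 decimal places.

By Bayes' theorem, P(k | x) = w_k f_k(x) / Σ_j w_j f_j(x).
Since both observations come from the same component, the likelihood for component k is f_k(x₁)·f_k(x₂).
  L_1 = [e^(−1.3)·1.3^4/4! = 0.0324324] × [0.0997921] = 0.0032365
  L_2 = [e^(−2.3)·2.3^4/4! = 0.116902] × [0.203308] = 0.0237672
Multiply by the mixture weights:
  w_1·L_1 = 0.65 × 0.0032365 = 0.00210372
  w_2·L_2 = 0.35 × 0.0237672 = 0.00831851
Denominator: 0.00210372 + 0.00831851 = 0.0104222
Responsibility of Mode 1: 0.00210372 / 0.0104222 ≈ 0.202

0.202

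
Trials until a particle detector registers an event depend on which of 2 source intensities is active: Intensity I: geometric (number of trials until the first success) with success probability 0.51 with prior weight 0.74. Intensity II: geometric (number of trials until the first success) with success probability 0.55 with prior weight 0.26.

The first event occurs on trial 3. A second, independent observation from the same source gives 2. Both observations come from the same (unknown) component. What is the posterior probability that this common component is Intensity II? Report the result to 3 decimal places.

0.240

Apply Bayes' rule: the posterior for each component is proportional to its prior times its likelihood at x.
Since both observations come from the same component, the likelihood for component k is f_k(x₁)·f_k(x₂).
  p_I = [0.122451] × [0.2499] = 0.0306005
  p_II = [0.111375] × [0.2475] = 0.0275653
Prior × likelihood for each component:
  w_I·p_I = 0.74 × 0.0306005 = 0.0226444
  w_II·p_II = 0.26 × 0.0275653 = 0.00716698
Denominator: 0.0226444 + 0.00716698 = 0.0298114
So the posterior for Intensity II is 0.00716698 / 0.0298114 ≈ 0.240.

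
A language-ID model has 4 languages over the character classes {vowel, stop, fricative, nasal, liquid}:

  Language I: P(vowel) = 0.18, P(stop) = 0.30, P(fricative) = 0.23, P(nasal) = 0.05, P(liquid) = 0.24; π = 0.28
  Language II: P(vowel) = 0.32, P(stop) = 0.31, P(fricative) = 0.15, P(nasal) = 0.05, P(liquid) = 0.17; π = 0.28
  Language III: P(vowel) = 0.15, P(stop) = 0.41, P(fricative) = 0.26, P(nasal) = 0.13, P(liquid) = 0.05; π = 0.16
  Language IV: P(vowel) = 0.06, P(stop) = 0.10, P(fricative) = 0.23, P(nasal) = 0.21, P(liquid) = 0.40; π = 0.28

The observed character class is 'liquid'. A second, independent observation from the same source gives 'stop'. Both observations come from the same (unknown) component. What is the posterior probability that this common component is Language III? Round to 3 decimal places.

0.066

Posterior ∝ prior × likelihood, so P(k | x) ∝ π_k f_k(x); normalise over all components.
Since both observations come from the same component, the likelihood for component k is f_k(x₁)·f_k(x₂).
  p_I = [P(liquid | comp) = 0.24] × [0.3] = 0.072
  p_II = [P(liquid | comp) = 0.17] × [0.31] = 0.0527
  p_III = [P(liquid | comp) = 0.05] × [0.41] = 0.0205
  p_IV = [P(liquid | comp) = 0.40] × [0.1] = 0.04
Unnormalised posteriors:
  π_I·p_I = 0.28 × 0.072 = 0.02016
  π_II·p_II = 0.28 × 0.0527 = 0.014756
  π_III·p_III = 0.16 × 0.0205 = 0.00328
  π_IV·p_IV = 0.28 × 0.04 = 0.0112
Sum: 0.02016 + 0.014756 + 0.00328 + 0.0112 = 0.049396
Responsibility of Language III: 0.00328 / 0.049396 ≈ 0.066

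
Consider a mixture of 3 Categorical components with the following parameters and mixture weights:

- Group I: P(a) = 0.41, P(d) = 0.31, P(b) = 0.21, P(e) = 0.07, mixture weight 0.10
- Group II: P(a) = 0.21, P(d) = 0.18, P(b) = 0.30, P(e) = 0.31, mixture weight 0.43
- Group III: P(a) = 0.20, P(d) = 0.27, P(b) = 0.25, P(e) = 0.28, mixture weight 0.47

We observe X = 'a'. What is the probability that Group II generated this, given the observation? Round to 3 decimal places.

By Bayes' theorem, P(k | x) = P(Z=k) f_k(x) / Σ_j P(Z=j) f_j(x).
Categorical probabilities:
  f_I = P(a | comp) = 0.41
  f_II = P(a | comp) = 0.21
  f_III = P(a | comp) = 0.20
Prior × likelihood for each component:
  P(Z=I)·f_I = 0.10 × 0.41 = 0.041
  P(Z=II)·f_II = 0.43 × 0.21 = 0.0903
  P(Z=III)·f_III = 0.47 × 0.2 = 0.094
Evidence: 0.041 + 0.0903 + 0.094 = 0.2253
Responsibility of Group II: 0.0903 / 0.2253 ≈ 0.401

0.401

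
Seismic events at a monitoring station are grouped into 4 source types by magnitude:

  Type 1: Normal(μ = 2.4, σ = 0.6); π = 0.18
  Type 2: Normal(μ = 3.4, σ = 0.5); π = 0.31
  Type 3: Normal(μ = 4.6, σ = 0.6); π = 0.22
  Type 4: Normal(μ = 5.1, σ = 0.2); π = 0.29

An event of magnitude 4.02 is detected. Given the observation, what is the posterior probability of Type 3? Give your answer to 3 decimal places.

0.438

P(component k | x) = π_k·f_k(x) / marginal(x), where marginal(x) = Σ_j π_j·f_j(x).
Evaluate each component's likelihood at the observed value:
  p_1 = (1/(0.6·√(2π)))·exp(−(4.02−2.4)²/(2·0.6²)) = 0.664904·exp(-3.64500) = 0.0173682
  p_2 = (1/(0.5·√(2π)))·exp(−(4.02−3.4)²/(2·0.5²)) = 0.797885·exp(-0.76880) = 0.369875
  p_3 = (1/(0.6·√(2π)))·exp(−(4.02−4.6)²/(2·0.6²)) = 0.664904·exp(-0.46722) = 0.416722
  p_4 = (1/(0.2·√(2π)))·exp(−(4.02−5.1)²/(2·0.2²)) = 1.994711·exp(-14.58000) = 9.28681e-07
Prior × likelihood for each component:
  π_1·p_1 = 0.18 × 0.0173682 = 0.00312628
  π_2·p_2 = 0.31 × 0.369875 = 0.114661
  π_3·p_3 = 0.22 × 0.416722 = 0.0916789
  π_4·p_4 = 0.29 × 9.28681e-07 = 2.69317e-07
Denominator: 0.00312628 + 0.114661 + 0.0916789 + 2.69317e-07 = 0.209467
So the posterior for Type 3 is 0.0916789 / 0.209467 ≈ 0.438.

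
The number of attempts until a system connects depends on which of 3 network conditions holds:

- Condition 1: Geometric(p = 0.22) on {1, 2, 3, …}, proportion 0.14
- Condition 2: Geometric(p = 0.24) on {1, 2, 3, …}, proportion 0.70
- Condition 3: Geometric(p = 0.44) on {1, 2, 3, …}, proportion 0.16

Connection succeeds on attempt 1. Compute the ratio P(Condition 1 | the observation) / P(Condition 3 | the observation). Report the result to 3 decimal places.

0.438

The posterior odds equal the prior odds times the likelihood ratio: (w_i/w_j)·(f_i(x)/f_j(x)).
Geometric probabilities:
  f_1 = 0.22·(1−0.22)^0 = 0.22·1 = 0.22
  f_2 = 0.24·(1−0.24)^0 = 0.24·1 = 0.24
  f_3 = 0.44·(1−0.44)^0 = 0.44·1 = 0.44
Posterior odds = (w_1·f_1) / (w_3·f_3) = (0.14·0.22) / (0.16·0.44) = 0.0308 / 0.0704 ≈ 0.438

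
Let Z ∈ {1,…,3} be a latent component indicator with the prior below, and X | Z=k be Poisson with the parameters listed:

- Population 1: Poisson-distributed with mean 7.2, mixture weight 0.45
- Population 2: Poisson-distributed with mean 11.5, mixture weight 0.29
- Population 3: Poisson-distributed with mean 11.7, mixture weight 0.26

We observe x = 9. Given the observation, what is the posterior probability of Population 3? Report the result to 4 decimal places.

0.2416

By Bayes' theorem, P(k | x) = π_k f_k(x) / Σ_j π_j f_j(x).
Evaluate each component's likelihood at the observed value:
  L_1 = 0.106982
  L_2 = 0.0982044
  L_3 = 0.0938997
Unnormalised posteriors:
  π_1·L_1 = 0.45 × 0.106982 = 0.0481417
  π_2·L_2 = 0.29 × 0.0982044 = 0.0284793
  π_3·L_3 = 0.26 × 0.0938997 = 0.0244139
Evidence: 0.0481417 + 0.0284793 + 0.0244139 = 0.101035
So the posterior for Population 3 is 0.0244139 / 0.101035 ≈ 0.2416.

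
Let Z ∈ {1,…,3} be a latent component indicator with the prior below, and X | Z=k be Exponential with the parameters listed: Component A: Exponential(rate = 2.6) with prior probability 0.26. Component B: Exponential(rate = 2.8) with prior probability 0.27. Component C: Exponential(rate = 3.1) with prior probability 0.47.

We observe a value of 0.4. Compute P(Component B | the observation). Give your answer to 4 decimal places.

Posterior ∝ prior × likelihood, so P(k | x) ∝ w_k f_k(x); normalise over all components.
Evaluate each component's likelihood at the observed value:
  f_A = 2.6·e^(−2.6·0.4) = 2.6·e^(−1.0400) = 0.918982
  f_B = 2.8·e^(−2.8·0.4) = 2.8·e^(−1.1200) = 0.913583
  f_C = 3.1·e^(−3.1·0.4) = 3.1·e^(−1.2400) = 0.897091
Multiply by the mixture weights:
  w_A·f_A = 0.26 × 0.918982 = 0.238935
  w_B·f_B = 0.27 × 0.913583 = 0.246668
  w_C·f_C = 0.47 × 0.897091 = 0.421633
Evidence: 0.238935 + 0.246668 + 0.421633 = 0.907236
So the posterior for Component B is 0.246668 / 0.907236 ≈ 0.2719.

0.2719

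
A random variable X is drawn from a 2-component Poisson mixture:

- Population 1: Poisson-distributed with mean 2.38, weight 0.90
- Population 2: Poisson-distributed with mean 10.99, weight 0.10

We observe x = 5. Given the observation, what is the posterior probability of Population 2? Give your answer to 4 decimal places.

0.0408

Apply Bayes' rule: the posterior for each component is proportional to its prior times its likelihood at x.
Component likelihoods at x = 5:
  f_1 = e^(−2.38)·2.38^5/5! = 0.0588956
  f_2 = e^(−10.99)·10.99^5/5! = 0.0225378
Weight by the priors:
  w_1·f_1 = 0.90 × 0.0588956 = 0.053006
  w_2·f_2 = 0.10 × 0.0225378 = 0.00225378
Marginal: 0.053006 + 0.00225378 = 0.0552598
Responsibility of Population 2: 0.00225378 / 0.0552598 ≈ 0.0408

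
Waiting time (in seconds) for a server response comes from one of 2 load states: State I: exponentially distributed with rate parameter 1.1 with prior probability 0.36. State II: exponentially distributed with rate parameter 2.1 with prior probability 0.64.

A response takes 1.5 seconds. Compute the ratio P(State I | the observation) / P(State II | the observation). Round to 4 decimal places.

1.3205

The posterior odds equal the prior odds times the likelihood ratio: (π_i/π_j)·(f_i(x)/f_j(x)).
Evaluate each component's likelihood at the observed value:
  L_I = 1.1·e^(−1.1·1.5) = 1.1·e^(−1.6500) = 0.211255
  L_II = 2.1·e^(−2.1·1.5) = 2.1·e^(−3.1500) = 0.0899895
Odds = (0.36/0.64) × (0.211255/0.0899895) = 0.5625 × 2.34755 ≈ 1.3205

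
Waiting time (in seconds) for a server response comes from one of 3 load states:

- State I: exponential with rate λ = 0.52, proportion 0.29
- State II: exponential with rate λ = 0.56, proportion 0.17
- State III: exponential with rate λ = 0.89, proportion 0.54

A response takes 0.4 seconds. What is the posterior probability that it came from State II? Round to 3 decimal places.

0.142

By Bayes' theorem, P(k | x) = w_k f_k(x) / Σ_j w_j f_j(x).
Evaluate each component's likelihood at the observed value:
  f_I = 0.52·e^(−0.52·0.4) = 0.52·e^(−0.2080) = 0.422348
  f_II = 0.56·e^(−0.56·0.4) = 0.56·e^(−0.2240) = 0.447616
  f_III = 0.89·e^(−0.89·0.4) = 0.89·e^(−0.3560) = 0.623421
Unnormalised posteriors:
  w_I·f_I = 0.29 × 0.422348 = 0.122481
  w_II·f_II = 0.17 × 0.447616 = 0.0760948
  w_III·f_III = 0.54 × 0.623421 = 0.336647
Evidence: 0.122481 + 0.0760948 + 0.336647 = 0.535223
So the posterior for State II is 0.0760948 / 0.535223 ≈ 0.142.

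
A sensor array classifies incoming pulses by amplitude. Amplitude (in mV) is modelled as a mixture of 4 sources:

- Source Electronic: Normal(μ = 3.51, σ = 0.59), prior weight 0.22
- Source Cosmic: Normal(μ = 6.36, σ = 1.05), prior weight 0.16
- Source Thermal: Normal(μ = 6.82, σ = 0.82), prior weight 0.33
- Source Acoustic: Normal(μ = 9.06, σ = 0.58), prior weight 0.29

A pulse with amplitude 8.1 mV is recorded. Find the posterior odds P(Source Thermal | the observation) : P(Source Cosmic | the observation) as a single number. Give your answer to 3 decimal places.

3.083

The posterior odds equal the prior odds times the likelihood ratio: (w_i/w_j)·(f_i(x)/f_j(x)).
Normal densities:
  f_Electronic = 4.87111e-14
  f_Cosmic = 0.0962516
  f_Thermal = 0.143875
  f_Acoustic = 0.174818
0.0474788 / 0.0154003 ≈ 3.083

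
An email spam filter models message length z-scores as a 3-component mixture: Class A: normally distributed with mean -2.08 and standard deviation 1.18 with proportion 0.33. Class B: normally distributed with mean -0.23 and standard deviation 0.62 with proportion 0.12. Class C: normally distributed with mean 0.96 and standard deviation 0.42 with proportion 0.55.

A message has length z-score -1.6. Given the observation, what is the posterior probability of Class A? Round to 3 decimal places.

0.939

By Bayes' theorem, P(k | x) = π_k f_k(x) / Σ_j π_j f_j(x).
Component likelihoods at x = -1.6:
  L_A = (1/(1.18·√(2π)))·exp(−(-1.6−-2.08)²/(2·1.18²)) = 0.338087·exp(-0.08273) = 0.311241
  L_B = (1/(0.62·√(2π)))·exp(−(-1.6−-0.23)²/(2·0.62²)) = 0.643455·exp(-2.44134) = 0.0560092
  L_C = (1/(0.42·√(2π)))·exp(−(-1.6−0.96)²/(2·0.42²)) = 0.949863·exp(-18.57596) = 8.13247e-09
Weight by the priors:
  π_A·L_A = 0.33 × 0.311241 = 0.10271
  π_B·L_B = 0.12 × 0.0560092 = 0.0067211
  π_C·L_C = 0.55 × 8.13247e-09 = 4.47286e-09
Denominator: 0.10271 + 0.0067211 + 4.47286e-09 = 0.109431
Responsibility of Class A: 0.10271 / 0.109431 ≈ 0.939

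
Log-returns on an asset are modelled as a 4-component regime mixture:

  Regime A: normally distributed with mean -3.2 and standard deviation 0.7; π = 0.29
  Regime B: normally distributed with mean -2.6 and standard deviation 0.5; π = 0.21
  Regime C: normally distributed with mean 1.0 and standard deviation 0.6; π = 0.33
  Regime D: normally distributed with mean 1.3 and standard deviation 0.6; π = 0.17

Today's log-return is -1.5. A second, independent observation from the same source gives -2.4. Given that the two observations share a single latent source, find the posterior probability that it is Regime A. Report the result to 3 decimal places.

0.190

By Bayes' theorem, P(k | x) = π_k f_k(x) / Σ_j π_j f_j(x).
Since both observations come from the same component, the likelihood for component k is f_k(x₁)·f_k(x₂).
  f_A = [(1/(0.7·√(2π)))·exp(−(-1.5−-3.2)²/(2·0.7²)) = 0.569918·exp(-2.94898) = 0.0298598] × [0.296614] = 0.00885682
  f_B = [(1/(0.5·√(2π)))·exp(−(-1.5−-2.6)²/(2·0.5²)) = 0.797885·exp(-2.42000) = 0.0709492] × [0.73654] = 0.0522569
  f_C = [(1/(0.6·√(2π)))·exp(−(-1.5−1.0)²/(2·0.6²)) = 0.664904·exp(-8.68056) = 0.000112938] × [7.07815e-08] = 7.99394e-12
  f_D = [(1/(0.6·√(2π)))·exp(−(-1.5−1.3)²/(2·0.6²)) = 0.664904·exp(-10.88889) = 1.24101e-05] × [3.67394e-09] = 4.55938e-14
Weight by the priors:
  π_A·f_A = 0.29 × 0.00885682 = 0.00256848
  π_B·f_B = 0.21 × 0.0522569 = 0.010974
  π_C·f_C = 0.33 × 7.99394e-12 = 2.638e-12
  π_D·f_D = 0.17 × 4.55938e-14 = 7.75095e-15
Marginal: 0.00256848 + 0.010974 + 2.638e-12 + 7.75095e-15 = 0.0135424
Responsibility of Regime A: 0.00256848 / 0.0135424 ≈ 0.190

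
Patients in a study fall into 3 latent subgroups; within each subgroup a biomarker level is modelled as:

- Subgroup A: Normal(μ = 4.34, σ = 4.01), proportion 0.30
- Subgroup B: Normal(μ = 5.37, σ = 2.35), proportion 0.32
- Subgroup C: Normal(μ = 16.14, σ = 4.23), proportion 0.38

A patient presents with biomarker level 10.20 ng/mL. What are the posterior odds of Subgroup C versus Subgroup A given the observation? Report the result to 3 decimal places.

1.303

The posterior odds equal the prior odds times the likelihood ratio: (π_i/π_j)·(f_i(x)/f_j(x)).
Normal densities:
  f_A = (1/(4.01·√(2π)))·exp(−(10.20−4.34)²/(2·4.01²)) = 0.099487·exp(-1.06777) = 0.0342011
  f_B = (1/(2.35·√(2π)))·exp(−(10.20−5.37)²/(2·2.35²)) = 0.169763·exp(-2.11217) = 0.0205371
  f_C = (1/(4.23·√(2π)))·exp(−(10.20−16.14)²/(2·4.23²)) = 0.094313·exp(-0.98597) = 0.035186
Odds = (0.38/0.30) × (0.035186/0.0342011) = 1.26667 × 1.0288 ≈ 1.303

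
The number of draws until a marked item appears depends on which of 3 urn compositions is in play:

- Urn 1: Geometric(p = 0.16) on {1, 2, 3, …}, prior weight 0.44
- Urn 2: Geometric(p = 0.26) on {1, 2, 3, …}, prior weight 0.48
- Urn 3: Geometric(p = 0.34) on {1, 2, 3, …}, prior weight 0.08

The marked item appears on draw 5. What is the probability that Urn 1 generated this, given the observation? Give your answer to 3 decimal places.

By Bayes' theorem, P(k | x) = P(Z=k) f_k(x) / Σ_j P(Z=j) f_j(x).
Evaluate each component's likelihood at the observed value:
  f_1 = 0.16·(1−0.16)^4 = 0.16·0.497871 = 0.0796594
  f_2 = 0.26·(1−0.26)^4 = 0.26·0.299866 = 0.0779651
  f_3 = 0.34·(1−0.34)^4 = 0.34·0.189747 = 0.0645141
Unnormalised posteriors:
  P(Z=1)·f_1 = 0.44 × 0.0796594 = 0.0350501
  P(Z=2)·f_2 = 0.48 × 0.0779651 = 0.0374232
  P(Z=3)·f_3 = 0.08 × 0.0645141 = 0.00516113
Denominator: 0.0350501 + 0.0374232 + 0.00516113 = 0.0776345
So the posterior for Urn 1 is 0.0350501 / 0.0776345 ≈ 0.451.

0.451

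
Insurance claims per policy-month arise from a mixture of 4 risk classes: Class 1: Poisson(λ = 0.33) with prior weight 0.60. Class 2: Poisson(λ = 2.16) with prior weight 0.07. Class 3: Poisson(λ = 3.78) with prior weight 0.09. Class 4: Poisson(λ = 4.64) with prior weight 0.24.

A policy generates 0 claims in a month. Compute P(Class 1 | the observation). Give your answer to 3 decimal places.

Posterior ∝ prior × likelihood, so P(k | x) ∝ w_k f_k(x); normalise over all components.
Poisson probabilities:
  L_1 = 0.718924
  L_2 = 0.115325
  L_3 = 0.0228227
  L_4 = 0.0096577
Prior × likelihood for each component:
  w_1·L_1 = 0.60 × 0.718924 = 0.431354
  w_2·L_2 = 0.07 × 0.115325 = 0.00807276
  w_3·L_3 = 0.09 × 0.0228227 = 0.00205404
  w_4·L_4 = 0.24 × 0.0096577 = 0.00231785
Sum: 0.431354 + 0.00807276 + 0.00205404 + 0.00231785 = 0.443799
P(Class 1 | 0 claims) = 0.431354 / 0.443799 ≈ 0.972

0.972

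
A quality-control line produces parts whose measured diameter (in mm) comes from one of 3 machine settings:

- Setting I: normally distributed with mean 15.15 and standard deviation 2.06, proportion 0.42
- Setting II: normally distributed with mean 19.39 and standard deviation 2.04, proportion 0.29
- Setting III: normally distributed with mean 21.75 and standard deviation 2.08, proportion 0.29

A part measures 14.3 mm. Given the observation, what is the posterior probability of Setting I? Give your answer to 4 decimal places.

The responsibility of component k is w_k f_k(x) divided by Σ_j w_j f_j(x).
Normal densities:
  p_I = (1/(2.06·√(2π)))·exp(−(14.3−15.15)²/(2·2.06²)) = 0.193661·exp(-0.08513) = 0.177857
  p_II = (1/(2.04·√(2π)))·exp(−(14.3−19.39)²/(2·2.04²)) = 0.195560·exp(-3.11276) = 0.00869815
  p_III = (1/(2.08·√(2π)))·exp(−(14.3−21.75)²/(2·2.08²)) = 0.191799·exp(-6.41440) = 0.00031413
Prior × likelihood for each component:
  w_I·p_I = 0.42 × 0.177857 = 0.0747001
  w_II·p_II = 0.29 × 0.00869815 = 0.00252246
  w_III·p_III = 0.29 × 0.00031413 = 9.10977e-05
Normaliser: 0.0747001 + 0.00252246 + 9.10977e-05 = 0.0773137
Responsibility of Setting I: 0.0747001 / 0.0773137 ≈ 0.9662

0.9662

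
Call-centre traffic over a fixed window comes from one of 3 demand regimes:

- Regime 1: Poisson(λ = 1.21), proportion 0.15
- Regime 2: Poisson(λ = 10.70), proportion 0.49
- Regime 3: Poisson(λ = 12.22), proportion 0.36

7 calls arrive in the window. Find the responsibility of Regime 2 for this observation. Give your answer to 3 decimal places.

0.710

P(component k | x) = P(Z=k)·f_k(x) / marginal(x), where marginal(x) = Σ_j P(Z=j)·f_j(x).
Component likelihoods at x = 7 calls:
  p_1 = 0.000224683
  p_2 = 0.0718298
  p_3 = 0.0398097
Prior × likelihood for each component:
  P(Z=1)·p_1 = 0.15 × 0.000224683 = 3.37025e-05
  P(Z=2)·p_2 = 0.49 × 0.0718298 = 0.0351966
  P(Z=3)·p_3 = 0.36 × 0.0398097 = 0.0143315
Denominator: 3.37025e-05 + 0.0351966 + 0.0143315 = 0.0495618
P(Regime 2 | x) ≈ 0.710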